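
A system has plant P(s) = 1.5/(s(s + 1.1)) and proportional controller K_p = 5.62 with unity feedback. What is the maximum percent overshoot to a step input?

The closed-loop denominator s² + 1.1s + 8.43 gives ω_n = √8.43 = 2.903 and ζ = 1.1/(2ω_n) = 0.1894.
%OS = 100·exp(−πζ/√(1−ζ²)) = 100·exp(−π·0.1894/√0.9641) = 54.5%.

54.5%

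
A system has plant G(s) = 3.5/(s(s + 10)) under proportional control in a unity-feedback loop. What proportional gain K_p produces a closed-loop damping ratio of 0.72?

Closed-loop characteristic equation: s² + 10s + K_p·3.5 = 0.
So ω_n = √(3.5K_p) and 2ζω_n = 10, giving ζ = 10/(2√(3.5K_p)).
Setting ζ = 0.72: √(3.5K_p) = 10/(2·0.72) = 6.944, so K_p = 48.23/3.5 = 13.8.

K_p = 13.8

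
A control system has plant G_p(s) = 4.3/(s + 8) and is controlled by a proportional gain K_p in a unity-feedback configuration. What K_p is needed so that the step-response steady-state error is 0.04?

For a type-0 loop with proportional control, e_ss = 1/(1 + K_p·G_p(0)).
G_p(0) = 0.5375. Require 1/(1 + K_p·0.5375) = 0.04, so 1 + 0.5375·K_p = 25.
K_p = (25 − 1)/0.5375 = 44.7.

K_p = 44.7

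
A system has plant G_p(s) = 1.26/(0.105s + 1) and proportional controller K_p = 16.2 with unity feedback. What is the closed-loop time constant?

Closed loop: T(s) = K_p·G_p/(1+K_p·G_p) = 20.41/(0.105s + 1 + 20.41), with pole at s = −(1 + 20.41)/0.105 = −203.9.
Closed-loop time constant τ = 1/203.9 = 0.0049 s.

τ = 0.0049 s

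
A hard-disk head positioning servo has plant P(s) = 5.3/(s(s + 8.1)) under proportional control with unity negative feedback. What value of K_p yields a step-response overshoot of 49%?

From %OS = 100·exp(−πζ/√(1−ζ²)) = 49%, ζ = −ln(0.49)/√(π²+ln²(0.49)) = 0.2214.
Characteristic equation s² + 8.1s + 5.3K_p = 0 gives ζ = 8.1/(2√(5.3K_p)).
Setting ζ = 0.2214: √(5.3K_p) = 8.1/(2·0.2214) = 18.29, so K_p = 334.5/5.3 = 63.1.

K_p = 63.1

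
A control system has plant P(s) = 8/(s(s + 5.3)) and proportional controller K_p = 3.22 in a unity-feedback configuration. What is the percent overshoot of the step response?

The closed-loop denominator s² + 5.3s + 25.76 gives ω_n = √25.76 = 5.075 and ζ = 5.3/(2ω_n) = 0.5221.
%OS = 100·exp(−πζ/√(1−ζ²)) = 100·exp(−π·0.5221/√0.7274) = 14.6%.

14.6%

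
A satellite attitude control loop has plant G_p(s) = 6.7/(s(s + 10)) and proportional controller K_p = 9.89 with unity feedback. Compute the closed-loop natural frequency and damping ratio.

ω_n = 8.14 rad/s, ζ = 0.614

The closed-loop denominator is s(s+10) + 9.89·6.7 = s² + 10s + 66.26.
Matching s² + 2ζω_n s + ω_n²: ω_n = √66.26 = 8.14 rad/s and 2ζω_n = 10, so ζ = 10/(2·8.14) = 0.614.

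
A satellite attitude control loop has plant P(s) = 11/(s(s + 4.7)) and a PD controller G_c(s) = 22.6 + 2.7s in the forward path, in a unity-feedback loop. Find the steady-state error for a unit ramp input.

0.0189

The loop has one pole at the origin (type 1). Velocity error constant K_v = lim_{s→0} s·G_c(s)P(s) = 22.6·11/4.7 = 52.89.
Steady-state error to a unit ramp: e_ss = 1/K_v = 0.0189.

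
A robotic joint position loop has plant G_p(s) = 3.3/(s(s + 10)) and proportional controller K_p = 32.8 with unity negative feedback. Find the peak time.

T_p = 0.344 s

The closed-loop denominator s² + 10s + 108.2 gives ω_n = √108.2 = 10.4 and ζ = 10/(2ω_n) = 0.4806.
Damped frequency ω_d = ω_n√(1−ζ²) = 9.124 rad/s, so peak time T_p = π/ω_d = 0.344 s.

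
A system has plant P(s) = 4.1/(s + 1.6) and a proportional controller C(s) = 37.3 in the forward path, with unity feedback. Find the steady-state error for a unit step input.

0.0104

The loop is type 0. Static position error constant K_pos = C(0)·P(0) = 37.3·2.562 = 95.58.
Steady-state error to a unit step: e_ss = 1/(1+K_pos) = 1/96.58 = 0.0104.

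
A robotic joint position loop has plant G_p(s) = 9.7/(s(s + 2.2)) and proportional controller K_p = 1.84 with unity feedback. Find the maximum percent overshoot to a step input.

42.9%

The closed-loop denominator s² + 2.2s + 17.85 gives ω_n = √17.85 = 4.225 and ζ = 2.2/(2ω_n) = 0.2604.
%OS = 100·exp(−πζ/√(1−ζ²)) = 100·exp(−π·0.2604/√0.9322) = 42.9%.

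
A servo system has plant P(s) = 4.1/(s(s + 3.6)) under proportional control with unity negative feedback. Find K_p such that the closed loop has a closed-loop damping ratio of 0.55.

K_p = 2.61

Closed-loop characteristic equation: s² + 3.6s + K_p·4.1 = 0.
So ω_n = √(4.1K_p) and 2ζω_n = 3.6, giving ζ = 3.6/(2√(4.1K_p)).
Setting ζ = 0.55: √(4.1K_p) = 3.6/(2·0.55) = 3.273, so K_p = 10.71/4.1 = 2.61.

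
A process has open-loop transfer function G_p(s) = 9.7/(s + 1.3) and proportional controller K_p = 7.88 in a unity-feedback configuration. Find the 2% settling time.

T_s ≈ 0.0515 s

Closed-loop transfer function: T(s) = K_p·G_p(s)/(1 + K_p·G_p(s)) = 76.44/(s + 1.3 + 76.44) = 76.44/(s + 77.74).
Time constant τ = 1/77.74 = 0.01286 s, so the 2% settling time is about 4τ = 0.0515 s.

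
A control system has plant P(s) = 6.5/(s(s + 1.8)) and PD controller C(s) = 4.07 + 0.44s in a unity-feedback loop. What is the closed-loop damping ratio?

Forward path: (4.07 + 0.44s)·6.5/(s(s+1.8)). The closed-loop characteristic equation is s² + (1.8 + 6.5·0.44)s + 6.5·4.07 = 0.
That is s² + 4.66s + 26.46 = 0, so ω_n = 5.143 rad/s and ζ = 4.66/(2·5.143) = 0.453.

ζ = 0.453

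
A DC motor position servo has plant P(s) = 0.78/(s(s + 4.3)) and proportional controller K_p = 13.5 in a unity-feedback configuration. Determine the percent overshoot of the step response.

From 1 + K_pP(s) = 0: s² + 4.3s + 10.53 = 0 ⇒ ω_n = 3.245, ζ = 0.6626.
%OS = 100·exp(−πζ/√(1−ζ²)) = 100·exp(−π·0.6626/√0.561) = 6.21%.

6.21%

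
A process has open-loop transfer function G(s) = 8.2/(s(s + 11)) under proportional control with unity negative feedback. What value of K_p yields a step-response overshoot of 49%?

From %OS = 100·exp(−πζ/√(1−ζ²)) = 49%, ζ = −ln(0.49)/√(π²+ln²(0.49)) = 0.2214.
Characteristic equation s² + 11s + 8.2K_p = 0 gives ζ = 11/(2√(8.2K_p)).
Setting ζ = 0.2214: √(8.2K_p) = 11/(2·0.2214) = 24.84, so K_p = 617/8.2 = 75.2.

K_p = 75.2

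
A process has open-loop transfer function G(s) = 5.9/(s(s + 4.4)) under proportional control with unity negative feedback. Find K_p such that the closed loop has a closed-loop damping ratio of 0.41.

K_p = 4.88

Closed-loop characteristic equation: s² + 4.4s + K_p·5.9 = 0.
So ω_n = √(5.9K_p) and 2ζω_n = 4.4, giving ζ = 4.4/(2√(5.9K_p)).
Setting ζ = 0.41: √(5.9K_p) = 4.4/(2·0.41) = 5.366, so K_p = 28.79/5.9 = 4.88.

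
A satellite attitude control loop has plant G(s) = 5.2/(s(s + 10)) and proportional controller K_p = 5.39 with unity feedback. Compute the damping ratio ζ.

The closed-loop denominator is s(s+10) + 5.39·5.2 = s² + 10s + 28.03.
So ω_n² = 28.03 ⇒ ω_n = 5.294 rad/s, and ζ = 10/(2ω_n) = 0.944.

ζ = 0.944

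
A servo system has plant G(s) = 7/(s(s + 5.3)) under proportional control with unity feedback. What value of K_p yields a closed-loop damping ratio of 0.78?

Closed-loop characteristic equation: s² + 5.3s + K_p·7 = 0.
So ω_n = √(7K_p) and 2ζω_n = 5.3, giving ζ = 5.3/(2√(7K_p)).
Setting ζ = 0.78: √(7K_p) = 5.3/(2·0.78) = 3.397, so K_p = 11.54/7 = 1.65.

K_p = 1.65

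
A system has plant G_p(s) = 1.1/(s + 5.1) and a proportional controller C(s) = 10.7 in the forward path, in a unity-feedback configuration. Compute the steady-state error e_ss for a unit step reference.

0.302

The loop is type 0. Static position error constant K_pos = C(0)·G_p(0) = 10.7·0.2157 = 2.308.
Steady-state error to a unit step: e_ss = 1/(1+K_pos) = 1/3.308 = 0.302.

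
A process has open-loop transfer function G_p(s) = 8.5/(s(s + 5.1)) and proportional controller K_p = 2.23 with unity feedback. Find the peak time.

T_p = 0.89 s

From 1 + K_pG_p(s) = 0: s² + 5.1s + 18.95 = 0 ⇒ ω_n = 4.354, ζ = 0.5857.
Damped frequency ω_d = ω_n√(1−ζ²) = 3.529 rad/s, so peak time T_p = π/ω_d = 0.89 s.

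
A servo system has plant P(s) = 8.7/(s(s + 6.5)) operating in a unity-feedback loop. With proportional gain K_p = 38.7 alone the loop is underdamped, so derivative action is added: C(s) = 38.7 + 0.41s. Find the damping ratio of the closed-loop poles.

ζ = 0.274

Forward path: (38.7 + 0.41s)·8.7/(s(s+6.5)). The closed-loop characteristic equation is s² + (6.5 + 8.7·0.41)s + 8.7·38.7 = 0.
That is s² + 10.07s + 336.7 = 0, so ω_n = 18.35 rad/s and ζ = 10.07/(2·18.35) = 0.2743.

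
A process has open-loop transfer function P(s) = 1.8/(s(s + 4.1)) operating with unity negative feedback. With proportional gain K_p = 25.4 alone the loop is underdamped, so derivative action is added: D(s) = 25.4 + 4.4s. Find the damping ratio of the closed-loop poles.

ζ = 0.889

Forward path: (25.4 + 4.4s)·1.8/(s(s+4.1)). The closed-loop characteristic equation is s² + (4.1 + 1.8·4.4)s + 1.8·25.4 = 0.
That is s² + 12.02s + 45.72 = 0, so ω_n = 6.762 rad/s and ζ = 12.02/(2·6.762) = 0.8888.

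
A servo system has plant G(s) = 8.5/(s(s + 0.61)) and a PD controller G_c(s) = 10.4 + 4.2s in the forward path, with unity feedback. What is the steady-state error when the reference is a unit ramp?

0.0069

The loop has one pole at the origin (type 1). Velocity error constant K_v = lim_{s→0} s·G_c(s)G(s) = 10.4·8.5/0.61 = 144.9.
Steady-state error to a unit ramp: e_ss = 1/K_v = 0.0069.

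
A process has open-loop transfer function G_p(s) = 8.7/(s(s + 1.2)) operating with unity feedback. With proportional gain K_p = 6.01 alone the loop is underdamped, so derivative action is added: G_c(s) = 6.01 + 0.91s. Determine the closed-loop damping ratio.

ζ = 0.63

Forward path: (6.01 + 0.91s)·8.7/(s(s+1.2)). The closed-loop characteristic equation is s² + (1.2 + 8.7·0.91)s + 8.7·6.01 = 0.
That is s² + 9.117s + 52.29 = 0, so ω_n = 7.231 rad/s and ζ = 9.117/(2·7.231) = 0.6304.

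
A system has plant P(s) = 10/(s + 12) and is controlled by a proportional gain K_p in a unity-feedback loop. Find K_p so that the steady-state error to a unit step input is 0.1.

The loop is type 0, so e_ss(step) = 1/(1 + K_pos) with K_pos = K_p·P(0).
P(0) = 0.8333. Require 1/(1 + K_p·0.8333) = 0.1, so 1 + 0.8333·K_p = 10.
K_p = (10 − 1)/0.8333 = 10.8.

K_p = 10.8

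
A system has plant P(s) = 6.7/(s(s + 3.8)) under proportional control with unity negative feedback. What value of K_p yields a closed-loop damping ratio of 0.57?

K_p = 1.66

Closed-loop characteristic equation: s² + 3.8s + K_p·6.7 = 0.
So ω_n = √(6.7K_p) and 2ζω_n = 3.8, giving ζ = 3.8/(2√(6.7K_p)).
Setting ζ = 0.57: √(6.7K_p) = 3.8/(2·0.57) = 3.333, so K_p = 11.11/6.7 = 1.66.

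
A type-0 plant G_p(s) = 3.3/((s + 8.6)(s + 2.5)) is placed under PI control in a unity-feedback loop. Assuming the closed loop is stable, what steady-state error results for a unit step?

0

The PI controller's integrator makes the forward path type 1, so e_ss to a step is zero.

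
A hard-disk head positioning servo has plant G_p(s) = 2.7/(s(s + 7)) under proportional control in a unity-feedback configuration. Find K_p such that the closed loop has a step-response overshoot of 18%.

K_p = 19.8

From %OS = 100·exp(−πζ/√(1−ζ²)) = 18%, ζ = −ln(0.18)/√(π²+ln²(0.18)) = 0.4791.
Characteristic equation s² + 7s + 2.7K_p = 0 gives ζ = 7/(2√(2.7K_p)).
Setting ζ = 0.4791: √(2.7K_p) = 7/(2·0.4791) = 7.305, so K_p = 53.37/2.7 = 19.8.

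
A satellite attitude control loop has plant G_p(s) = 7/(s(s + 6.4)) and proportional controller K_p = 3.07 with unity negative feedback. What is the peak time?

T_p = 0.937 s

Closed-loop characteristic equation: s² + 6.4s + 21.49 = 0, so ω_n = 4.636 rad/s and ζ = 6.4/(2·4.636) = 0.6903.
Damped frequency ω_d = ω_n√(1−ζ²) = 3.354 rad/s, so peak time T_p = π/ω_d = 0.937 s.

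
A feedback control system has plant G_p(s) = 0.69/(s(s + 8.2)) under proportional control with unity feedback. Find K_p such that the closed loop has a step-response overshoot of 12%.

K_p = 77.8

From %OS = 100·exp(−πζ/√(1−ζ²)) = 12%, ζ = −ln(0.12)/√(π²+ln²(0.12)) = 0.5594.
Characteristic equation s² + 8.2s + 0.69K_p = 0 gives ζ = 8.2/(2√(0.69K_p)).
Setting ζ = 0.5594: √(0.69K_p) = 8.2/(2·0.5594) = 7.329, so K_p = 53.72/0.69 = 77.8.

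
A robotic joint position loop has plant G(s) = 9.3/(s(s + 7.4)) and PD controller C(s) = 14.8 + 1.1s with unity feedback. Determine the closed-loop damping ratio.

ζ = 0.751

Forward path: (14.8 + 1.1s)·9.3/(s(s+7.4)). The closed-loop characteristic equation is s² + (7.4 + 9.3·1.1)s + 9.3·14.8 = 0.
That is s² + 17.63s + 137.6 = 0, so ω_n = 11.73 rad/s and ζ = 17.63/(2·11.73) = 0.7514.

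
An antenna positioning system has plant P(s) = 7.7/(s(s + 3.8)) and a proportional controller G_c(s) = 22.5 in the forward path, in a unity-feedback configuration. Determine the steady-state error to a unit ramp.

The loop has one pole at the origin (type 1). Velocity error constant K_v = lim_{s→0} s·G_c(s)P(s) = 22.5·7.7/3.8 = 45.59.
Steady-state error to a unit ramp: e_ss = 1/K_v = 0.0219.

0.0219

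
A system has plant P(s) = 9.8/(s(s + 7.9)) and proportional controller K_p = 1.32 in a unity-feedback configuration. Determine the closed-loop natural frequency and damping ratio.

With unity feedback the closed-loop characteristic equation is s² + 7.9s + 1.32·9.8 = s² + 7.9s + 12.94 = 0.
So ω_n² = 12.94 ⇒ ω_n = 3.597 rad/s, and ζ = 7.9/(2ω_n) = 1.1.

ω_n = 3.6 rad/s, ζ = 1.1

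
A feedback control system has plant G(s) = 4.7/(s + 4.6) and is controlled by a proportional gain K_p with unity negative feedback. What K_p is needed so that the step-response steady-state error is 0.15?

Steady-state error for a unit step on this type-0 loop is 1/(1 + K_p·G(0)).
G(0) = 1.022. Require 1/(1 + K_p·1.022) = 0.15, so 1 + 1.022·K_p = 6.667.
K_p = (6.667 − 1)/1.022 = 5.55.

K_p = 5.55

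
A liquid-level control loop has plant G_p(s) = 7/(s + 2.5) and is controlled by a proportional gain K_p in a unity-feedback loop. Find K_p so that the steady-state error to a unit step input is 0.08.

The loop is type 0, so e_ss(step) = 1/(1 + K_pos) with K_pos = K_p·G_p(0).
G_p(0) = 2.8. Require 1/(1 + K_p·2.8) = 0.08, so 1 + 2.8·K_p = 12.5.
K_p = (12.5 − 1)/2.8 = 4.11.

K_p = 4.11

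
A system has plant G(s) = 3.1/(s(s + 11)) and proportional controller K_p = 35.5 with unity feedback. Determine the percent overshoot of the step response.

14.5%

From 1 + K_pG(s) = 0: s² + 11s + 110 = 0 ⇒ ω_n = 10.49, ζ = 0.5243.
%OS = 100·exp(−πζ/√(1−ζ²)) = 100·exp(−π·0.5243/√0.7251) = 14.5%.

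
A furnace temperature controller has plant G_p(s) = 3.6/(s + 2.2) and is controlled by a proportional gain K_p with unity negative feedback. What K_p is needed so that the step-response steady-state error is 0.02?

K_p = 29.9

Steady-state error for a unit step on this type-0 loop is 1/(1 + K_p·G_p(0)).
G_p(0) = 1.636. Require 1/(1 + K_p·1.636) = 0.02, so 1 + 1.636·K_p = 50.
K_p = (50 − 1)/1.636 = 29.9.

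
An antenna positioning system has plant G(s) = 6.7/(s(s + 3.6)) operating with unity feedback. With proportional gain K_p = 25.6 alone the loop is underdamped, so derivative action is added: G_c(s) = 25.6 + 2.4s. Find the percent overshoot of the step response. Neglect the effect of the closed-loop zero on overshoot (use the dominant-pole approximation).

2.8%

Forward path: (25.6 + 2.4s)·6.7/(s(s+3.6)). The closed-loop characteristic equation is s² + (3.6 + 6.7·2.4)s + 6.7·25.6 = 0.
That is s² + 19.68s + 171.5 = 0, so ω_n = 13.1 rad/s and ζ = 19.68/(2·13.1) = 0.7513.
%OS = 100·exp(−πζ/√(1−ζ²)) = 2.8%.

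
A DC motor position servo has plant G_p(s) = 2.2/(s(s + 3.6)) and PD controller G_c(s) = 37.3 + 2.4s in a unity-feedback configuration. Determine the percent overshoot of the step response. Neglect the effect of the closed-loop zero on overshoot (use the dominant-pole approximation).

Forward path: (37.3 + 2.4s)·2.2/(s(s+3.6)). The closed-loop characteristic equation is s² + (3.6 + 2.2·2.4)s + 2.2·37.3 = 0.
That is s² + 8.88s + 82.06 = 0, so ω_n = 9.059 rad/s and ζ = 8.88/(2·9.059) = 0.4901.
%OS = 100·exp(−πζ/√(1−ζ²)) = 17.1%.

17.1%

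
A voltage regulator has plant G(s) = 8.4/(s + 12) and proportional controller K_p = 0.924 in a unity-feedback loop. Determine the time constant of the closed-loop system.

Closed-loop transfer function: T(s) = K_p·G(s)/(1 + K_p·G(s)) = 7.762/(s + 12 + 7.762) = 7.762/(s + 19.76).
Time constant τ = 1/19.76 = 0.0506 s.

τ = 0.0506 s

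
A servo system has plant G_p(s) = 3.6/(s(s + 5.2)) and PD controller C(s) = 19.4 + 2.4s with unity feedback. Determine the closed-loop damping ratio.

ζ = 0.828

Forward path: (19.4 + 2.4s)·3.6/(s(s+5.2)). The closed-loop characteristic equation is s² + (5.2 + 3.6·2.4)s + 3.6·19.4 = 0.
That is s² + 13.84s + 69.84 = 0, so ω_n = 8.357 rad/s and ζ = 13.84/(2·8.357) = 0.828.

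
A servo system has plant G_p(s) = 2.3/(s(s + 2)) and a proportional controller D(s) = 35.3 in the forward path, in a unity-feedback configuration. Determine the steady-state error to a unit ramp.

The loop has one pole at the origin (type 1). Velocity error constant K_v = lim_{s→0} s·D(s)G_p(s) = 35.3·2.3/2 = 40.59.
Steady-state error to a unit ramp: e_ss = 1/K_v = 0.0246.

0.0246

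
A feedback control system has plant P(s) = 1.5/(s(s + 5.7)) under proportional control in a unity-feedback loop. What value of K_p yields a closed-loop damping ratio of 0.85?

K_p = 7.49

Closed-loop characteristic equation: s² + 5.7s + K_p·1.5 = 0.
So ω_n = √(1.5K_p) and 2ζω_n = 5.7, giving ζ = 5.7/(2√(1.5K_p)).
Setting ζ = 0.85: √(1.5K_p) = 5.7/(2·0.85) = 3.353, so K_p = 11.24/1.5 = 7.49.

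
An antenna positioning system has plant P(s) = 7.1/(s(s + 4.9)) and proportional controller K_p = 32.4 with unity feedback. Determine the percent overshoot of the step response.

59.8%

The closed-loop denominator s² + 4.9s + 230 gives ω_n = √230 = 15.17 and ζ = 4.9/(2ω_n) = 0.1615.
%OS = 100·exp(−πζ/√(1−ζ²)) = 100·exp(−π·0.1615/√0.9739) = 59.8%.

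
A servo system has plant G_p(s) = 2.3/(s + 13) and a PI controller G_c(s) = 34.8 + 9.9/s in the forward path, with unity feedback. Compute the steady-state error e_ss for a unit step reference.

The open loop G_c(s)G_p(s) has a pole at the origin (type 1), so the static position error constant is infinite and e_ss = 1/(1+∞) = 0.

0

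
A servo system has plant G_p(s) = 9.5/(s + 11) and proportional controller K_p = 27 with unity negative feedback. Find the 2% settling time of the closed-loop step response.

T_s ≈ 0.015 s

Closed-loop transfer function: T(s) = K_p·G_p(s)/(1 + K_p·G_p(s)) = 256.5/(s + 11 + 256.5) = 256.5/(s + 267.5).
Time constant τ = 1/267.5 = 0.003738 s, so the 2% settling time is about 4τ = 0.015 s.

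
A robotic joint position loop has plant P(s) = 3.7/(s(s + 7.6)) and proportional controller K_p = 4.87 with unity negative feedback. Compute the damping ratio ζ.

1 + K_p·P(s) = 0 gives s² + 7.6s + 18.02 = 0.
Matching s² + 2ζω_n s + ω_n²: ω_n = √18.02 = 4.245 rad/s and 2ζω_n = 7.6, so ζ = 7.6/(2·4.245) = 0.895.

ζ = 0.895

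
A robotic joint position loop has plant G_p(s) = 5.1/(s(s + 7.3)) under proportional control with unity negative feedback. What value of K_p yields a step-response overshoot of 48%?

K_p = 50.5

From %OS = 100·exp(−πζ/√(1−ζ²)) = 48%, ζ = −ln(0.48)/√(π²+ln²(0.48)) = 0.2275.
Characteristic equation s² + 7.3s + 5.1K_p = 0 gives ζ = 7.3/(2√(5.1K_p)).
Setting ζ = 0.2275: √(5.1K_p) = 7.3/(2·0.2275) = 16.04, so K_p = 257.4/5.1 = 50.5.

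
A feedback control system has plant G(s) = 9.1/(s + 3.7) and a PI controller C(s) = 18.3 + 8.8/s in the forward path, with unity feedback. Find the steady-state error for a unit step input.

The open loop C(s)G(s) has a pole at the origin (type 1), so the static position error constant is infinite and e_ss = 1/(1+∞) = 0.

0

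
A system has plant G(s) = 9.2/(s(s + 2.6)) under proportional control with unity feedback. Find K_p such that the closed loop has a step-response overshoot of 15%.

K_p = 0.687

From %OS = 100·exp(−πζ/√(1−ζ²)) = 15%, ζ = −ln(0.15)/√(π²+ln²(0.15)) = 0.5169.
Characteristic equation s² + 2.6s + 9.2K_p = 0 gives ζ = 2.6/(2√(9.2K_p)).
Setting ζ = 0.5169: √(9.2K_p) = 2.6/(2·0.5169) = 2.515, so K_p = 6.324/9.2 = 0.687.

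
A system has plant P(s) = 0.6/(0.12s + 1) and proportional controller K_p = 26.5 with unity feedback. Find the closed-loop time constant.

τ = 0.0071 s

Closed loop: T(s) = K_p·P/(1+K_p·P) = 15.9/(0.12s + 1 + 15.9), with pole at s = −(1 + 15.9)/0.12 = −140.8.
Closed-loop time constant τ = 1/140.8 = 0.0071 s.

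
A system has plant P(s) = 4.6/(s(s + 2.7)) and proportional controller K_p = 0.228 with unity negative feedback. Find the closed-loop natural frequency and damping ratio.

1 + K_p·P(s) = 0 gives s² + 2.7s + 1.049 = 0.
So ω_n² = 1.049 ⇒ ω_n = 1.024 rad/s, and ζ = 2.7/(2ω_n) = 1.32.

ω_n = 1.02 rad/s, ζ = 1.32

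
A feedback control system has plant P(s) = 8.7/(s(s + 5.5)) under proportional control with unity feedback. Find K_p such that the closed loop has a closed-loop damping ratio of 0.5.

K_p = 3.48

Closed-loop characteristic equation: s² + 5.5s + K_p·8.7 = 0.
So ω_n = √(8.7K_p) and 2ζω_n = 5.5, giving ζ = 5.5/(2√(8.7K_p)).
Setting ζ = 0.5: √(8.7K_p) = 5.5/(2·0.5) = 5.5, so K_p = 30.25/8.7 = 3.48.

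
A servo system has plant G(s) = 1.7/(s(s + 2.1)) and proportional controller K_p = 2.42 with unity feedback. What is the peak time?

From 1 + K_pG(s) = 0: s² + 2.1s + 4.114 = 0 ⇒ ω_n = 2.028, ζ = 0.5177.
Damped frequency ω_d = ω_n√(1−ζ²) = 1.735 rad/s, so peak time T_p = π/ω_d = 1.81 s.

T_p = 1.81 s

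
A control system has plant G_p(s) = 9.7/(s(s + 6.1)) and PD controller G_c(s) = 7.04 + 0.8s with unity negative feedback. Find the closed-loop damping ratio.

Forward path: (7.04 + 0.8s)·9.7/(s(s+6.1)). The closed-loop characteristic equation is s² + (6.1 + 9.7·0.8)s + 9.7·7.04 = 0.
That is s² + 13.86s + 68.29 = 0, so ω_n = 8.264 rad/s and ζ = 13.86/(2·8.264) = 0.8386.

ζ = 0.839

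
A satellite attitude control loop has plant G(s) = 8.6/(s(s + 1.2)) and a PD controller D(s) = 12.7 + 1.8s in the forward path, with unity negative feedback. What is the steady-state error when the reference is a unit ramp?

The loop has one pole at the origin (type 1). Velocity error constant K_v = lim_{s→0} s·D(s)G(s) = 12.7·8.6/1.2 = 91.02.
Steady-state error to a unit ramp: e_ss = 1/K_v = 0.011.

0.011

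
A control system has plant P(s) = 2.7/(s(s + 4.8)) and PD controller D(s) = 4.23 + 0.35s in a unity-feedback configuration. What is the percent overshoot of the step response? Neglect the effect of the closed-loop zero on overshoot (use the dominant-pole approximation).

0.629%

Forward path: (4.23 + 0.35s)·2.7/(s(s+4.8)). The closed-loop characteristic equation is s² + (4.8 + 2.7·0.35)s + 2.7·4.23 = 0.
That is s² + 5.745s + 11.42 = 0, so ω_n = 3.379 rad/s and ζ = 5.745/(2·3.379) = 0.85.
%OS = 100·exp(−πζ/√(1−ζ²)) = 0.629%.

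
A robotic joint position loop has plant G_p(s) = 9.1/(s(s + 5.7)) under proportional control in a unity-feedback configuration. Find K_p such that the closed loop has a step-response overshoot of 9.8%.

K_p = 2.53

From %OS = 100·exp(−πζ/√(1−ζ²)) = 9.8%, ζ = −ln(0.098)/√(π²+ln²(0.098)) = 0.5945.
Characteristic equation s² + 5.7s + 9.1K_p = 0 gives ζ = 5.7/(2√(9.1K_p)).
Setting ζ = 0.5945: √(9.1K_p) = 5.7/(2·0.5945) = 4.794, so K_p = 22.98/9.1 = 2.53.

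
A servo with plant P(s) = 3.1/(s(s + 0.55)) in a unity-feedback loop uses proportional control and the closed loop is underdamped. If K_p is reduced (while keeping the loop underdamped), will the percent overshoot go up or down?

ζ = 0.55/(2√(3.1K_p)) rises as K_p falls; higher damping means less overshoot.

decrease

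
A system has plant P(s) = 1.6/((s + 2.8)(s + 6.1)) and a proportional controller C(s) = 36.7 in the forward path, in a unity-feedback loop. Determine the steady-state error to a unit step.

0.225

The loop is type 0. Static position error constant K_pos = C(0)·P(0) = 36.7·0.09368 = 3.438.
Steady-state error to a unit step: e_ss = 1/(1+K_pos) = 1/4.438 = 0.225.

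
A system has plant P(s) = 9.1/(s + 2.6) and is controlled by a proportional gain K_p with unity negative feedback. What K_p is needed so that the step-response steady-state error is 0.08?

K_p = 3.29

For a type-0 loop with proportional control, e_ss = 1/(1 + K_p·P(0)).
P(0) = 3.5. Require 1/(1 + K_p·3.5) = 0.08, so 1 + 3.5·K_p = 12.5.
K_p = (12.5 − 1)/3.5 = 3.29.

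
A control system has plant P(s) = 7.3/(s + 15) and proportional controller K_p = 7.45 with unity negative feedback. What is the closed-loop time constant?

Closed-loop transfer function: T(s) = K_p·P(s)/(1 + K_p·P(s)) = 54.38/(s + 15 + 54.38) = 54.38/(s + 69.38).
Time constant τ = 1/69.38 = 0.0144 s.

τ = 0.0144 s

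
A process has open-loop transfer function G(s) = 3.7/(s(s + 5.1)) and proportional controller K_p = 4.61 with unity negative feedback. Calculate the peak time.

From 1 + K_pG(s) = 0: s² + 5.1s + 17.06 = 0 ⇒ ω_n = 4.13, ζ = 0.6174.
Damped frequency ω_d = ω_n√(1−ζ²) = 3.249 rad/s, so peak time T_p = π/ω_d = 0.967 s.

T_p = 0.967 s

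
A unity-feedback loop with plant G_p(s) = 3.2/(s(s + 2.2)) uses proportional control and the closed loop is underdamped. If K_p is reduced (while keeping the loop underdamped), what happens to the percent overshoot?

decrease

ζ = 2.2/(2√(3.2K_p)) rises as K_p falls; higher damping means less overshoot.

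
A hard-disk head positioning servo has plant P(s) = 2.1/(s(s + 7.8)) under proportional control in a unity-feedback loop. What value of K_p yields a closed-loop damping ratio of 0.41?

Closed-loop characteristic equation: s² + 7.8s + K_p·2.1 = 0.
So ω_n = √(2.1K_p) and 2ζω_n = 7.8, giving ζ = 7.8/(2√(2.1K_p)).
Setting ζ = 0.41: √(2.1K_p) = 7.8/(2·0.41) = 9.512, so K_p = 90.48/2.1 = 43.1.

K_p = 43.1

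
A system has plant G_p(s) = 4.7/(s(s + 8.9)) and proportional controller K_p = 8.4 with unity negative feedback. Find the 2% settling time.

From 1 + K_pG_p(s) = 0: s² + 8.9s + 39.48 = 0 ⇒ ω_n = 6.283, ζ = 0.7082.
2% settling time T_s ≈ 4/(ζω_n) = 4/4.45 = 0.899 s.

T_s ≈ 0.899 s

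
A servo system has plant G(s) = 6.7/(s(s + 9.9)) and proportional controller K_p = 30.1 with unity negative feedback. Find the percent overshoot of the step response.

31.1%

The closed-loop denominator s² + 9.9s + 201.7 gives ω_n = √201.7 = 14.2 and ζ = 9.9/(2ω_n) = 0.3486.
%OS = 100·exp(−πζ/√(1−ζ²)) = 100·exp(−π·0.3486/√0.8785) = 31.1%.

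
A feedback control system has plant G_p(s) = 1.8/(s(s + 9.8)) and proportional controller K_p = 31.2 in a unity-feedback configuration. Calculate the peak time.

The closed-loop denominator s² + 9.8s + 56.16 gives ω_n = √56.16 = 7.494 and ζ = 9.8/(2ω_n) = 0.6539.
Damped frequency ω_d = ω_n√(1−ζ²) = 5.67 rad/s, so peak time T_p = π/ω_d = 0.554 s.

T_p = 0.554 s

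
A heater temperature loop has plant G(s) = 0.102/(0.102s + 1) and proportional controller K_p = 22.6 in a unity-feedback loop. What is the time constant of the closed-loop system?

Closed loop: T(s) = K_p·G/(1+K_p·G) = 2.305/(0.102s + 1 + 2.305), with pole at s = −(1 + 2.305)/0.102 = −32.4.
Closed-loop time constant τ = 1/32.4 = 0.0309 s.

τ = 0.0309 s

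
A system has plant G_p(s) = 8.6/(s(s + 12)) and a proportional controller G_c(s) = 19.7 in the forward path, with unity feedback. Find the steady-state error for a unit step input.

0

The open loop G_c(s)G_p(s) has a pole at the origin (type 1), so the static position error constant is infinite and e_ss = 1/(1+∞) = 0.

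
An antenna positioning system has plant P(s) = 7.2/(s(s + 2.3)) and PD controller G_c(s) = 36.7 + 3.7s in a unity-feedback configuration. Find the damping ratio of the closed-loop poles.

Forward path: (36.7 + 3.7s)·7.2/(s(s+2.3)). The closed-loop characteristic equation is s² + (2.3 + 7.2·3.7)s + 7.2·36.7 = 0.
That is s² + 28.94s + 264.2 = 0, so ω_n = 16.26 rad/s and ζ = 28.94/(2·16.26) = 0.8902.

ζ = 0.89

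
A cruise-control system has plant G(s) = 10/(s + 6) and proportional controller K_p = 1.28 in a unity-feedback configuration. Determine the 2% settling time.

T_s ≈ 0.213 s

Closed-loop transfer function: T(s) = K_p·G(s)/(1 + K_p·G(s)) = 12.8/(s + 6 + 12.8) = 12.8/(s + 18.8).
Time constant τ = 1/18.8 = 0.05319 s, so the 2% settling time is about 4τ = 0.213 s.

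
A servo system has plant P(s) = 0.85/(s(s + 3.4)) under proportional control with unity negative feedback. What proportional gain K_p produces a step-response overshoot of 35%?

From %OS = 100·exp(−πζ/√(1−ζ²)) = 35%, ζ = −ln(0.35)/√(π²+ln²(0.35)) = 0.3169.
Characteristic equation s² + 3.4s + 0.85K_p = 0 gives ζ = 3.4/(2√(0.85K_p)).
Setting ζ = 0.3169: √(0.85K_p) = 3.4/(2·0.3169) = 5.364, so K_p = 28.77/0.85 = 33.8.

K_p = 33.8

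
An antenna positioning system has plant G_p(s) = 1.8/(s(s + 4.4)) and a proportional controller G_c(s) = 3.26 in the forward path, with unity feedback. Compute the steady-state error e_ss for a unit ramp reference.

0.75

The loop has one pole at the origin (type 1). Velocity error constant K_v = lim_{s→0} s·G_c(s)G_p(s) = 3.26·1.8/4.4 = 1.334.
Steady-state error to a unit ramp: e_ss = 1/K_v = 0.75.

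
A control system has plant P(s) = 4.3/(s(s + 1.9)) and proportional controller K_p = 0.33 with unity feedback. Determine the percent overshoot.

Closed-loop characteristic equation: s² + 1.9s + 1.419 = 0, so ω_n = 1.191 rad/s and ζ = 1.9/(2·1.191) = 0.7975.
%OS = 100·exp(−πζ/√(1−ζ²)) = 100·exp(−π·0.7975/√0.364) = 1.57%.

1.57%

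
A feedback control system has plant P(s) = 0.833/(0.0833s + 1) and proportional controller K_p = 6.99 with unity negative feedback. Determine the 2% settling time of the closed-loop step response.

Closed loop: T(s) = K_p·P/(1+K_p·P) = 5.823/(0.0833s + 1 + 5.823), with pole at s = −(1 + 5.823)/0.0833 = −81.9.
τ = 1/81.9 = 0.01221 s, so 2% settling time ≈ 4τ = 0.0488 s.

T_s ≈ 0.0488 s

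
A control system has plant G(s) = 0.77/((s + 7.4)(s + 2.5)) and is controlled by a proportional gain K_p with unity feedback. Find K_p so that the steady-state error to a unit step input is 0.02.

For a type-0 loop with proportional control, e_ss = 1/(1 + K_p·G(0)).
G(0) = 0.04162. Require 1/(1 + K_p·0.04162) = 0.02, so 1 + 0.04162·K_p = 50.
K_p = (50 − 1)/0.04162 = 1180.

K_p = 1180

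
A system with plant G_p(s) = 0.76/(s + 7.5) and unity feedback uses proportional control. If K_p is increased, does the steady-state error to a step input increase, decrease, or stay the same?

decrease

e_ss = 1/(1 + K_p·G_p(0)); a larger K_p raises the denominator, so e_ss decreases.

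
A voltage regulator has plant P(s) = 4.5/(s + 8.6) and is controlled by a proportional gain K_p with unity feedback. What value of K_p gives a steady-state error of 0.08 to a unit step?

For a type-0 loop with proportional control, e_ss = 1/(1 + K_p·P(0)).
P(0) = 0.5233. Require 1/(1 + K_p·0.5233) = 0.08, so 1 + 0.5233·K_p = 12.5.
K_p = (12.5 − 1)/0.5233 = 22.

K_p = 22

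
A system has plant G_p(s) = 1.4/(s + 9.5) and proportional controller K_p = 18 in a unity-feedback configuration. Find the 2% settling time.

Closed-loop transfer function: T(s) = K_p·G_p(s)/(1 + K_p·G_p(s)) = 25.2/(s + 9.5 + 25.2) = 25.2/(s + 34.7).
Time constant τ = 1/34.7 = 0.02882 s, so the 2% settling time is about 4τ = 0.115 s.

T_s ≈ 0.115 s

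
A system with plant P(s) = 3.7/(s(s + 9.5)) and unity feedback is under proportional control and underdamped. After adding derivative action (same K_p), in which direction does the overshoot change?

The derivative term adds K·K_d to the s-coefficient of the characteristic equation, raising 2ζω_n while ω_n is unchanged; ζ increases, so overshoot decreases.

decrease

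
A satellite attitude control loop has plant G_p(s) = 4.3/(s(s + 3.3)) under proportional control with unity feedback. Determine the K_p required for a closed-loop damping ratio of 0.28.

Closed-loop characteristic equation: s² + 3.3s + K_p·4.3 = 0.
So ω_n = √(4.3K_p) and 2ζω_n = 3.3, giving ζ = 3.3/(2√(4.3K_p)).
Setting ζ = 0.28: √(4.3K_p) = 3.3/(2·0.28) = 5.893, so K_p = 34.73/4.3 = 8.08.

K_p = 8.08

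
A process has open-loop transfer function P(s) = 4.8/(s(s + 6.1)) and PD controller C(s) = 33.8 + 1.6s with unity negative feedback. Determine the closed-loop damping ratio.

Forward path: (33.8 + 1.6s)·4.8/(s(s+6.1)). The closed-loop characteristic equation is s² + (6.1 + 4.8·1.6)s + 4.8·33.8 = 0.
That is s² + 13.78s + 162.2 = 0, so ω_n = 12.74 rad/s and ζ = 13.78/(2·12.74) = 0.5409.

ζ = 0.541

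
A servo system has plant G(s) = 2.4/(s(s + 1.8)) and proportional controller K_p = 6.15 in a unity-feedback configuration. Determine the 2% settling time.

The closed-loop denominator s² + 1.8s + 14.76 gives ω_n = √14.76 = 3.842 and ζ = 1.8/(2ω_n) = 0.2343.
2% settling time T_s ≈ 4/(ζω_n) = 4/0.9 = 4.44 s.

T_s ≈ 4.44 s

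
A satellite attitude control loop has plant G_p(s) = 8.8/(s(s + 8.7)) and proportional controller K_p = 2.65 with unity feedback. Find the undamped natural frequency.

The closed-loop denominator is s(s+8.7) + 2.65·8.8 = s² + 8.7s + 23.32.
Matching s² + 2ζω_n s + ω_n²: ω_n = √23.32 = 4.829 rad/s and 2ζω_n = 8.7, so ζ = 8.7/(2·4.829) = 0.901.

ω_n = 4.83 rad/s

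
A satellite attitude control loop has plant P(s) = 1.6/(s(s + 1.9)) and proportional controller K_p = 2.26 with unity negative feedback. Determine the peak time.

Closed-loop characteristic equation: s² + 1.9s + 3.616 = 0, so ω_n = 1.902 rad/s and ζ = 1.9/(2·1.902) = 0.4996.
Damped frequency ω_d = ω_n√(1−ζ²) = 1.647 rad/s, so peak time T_p = π/ω_d = 1.91 s.

T_p = 1.91 s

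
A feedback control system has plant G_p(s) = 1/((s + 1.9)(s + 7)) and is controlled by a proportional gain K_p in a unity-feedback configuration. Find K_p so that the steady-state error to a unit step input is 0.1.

K_p = 120

The loop is type 0, so e_ss(step) = 1/(1 + K_pos) with K_pos = K_p·G_p(0).
G_p(0) = 0.07519. Require 1/(1 + K_p·0.07519) = 0.1, so 1 + 0.07519·K_p = 10.
K_p = (10 − 1)/0.07519 = 120.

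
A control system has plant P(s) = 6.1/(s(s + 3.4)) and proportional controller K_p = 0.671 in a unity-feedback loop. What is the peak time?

Closed-loop characteristic equation: s² + 3.4s + 4.093 = 0, so ω_n = 2.023 rad/s and ζ = 3.4/(2·2.023) = 0.8403.
Damped frequency ω_d = ω_n√(1−ζ²) = 1.097 rad/s, so peak time T_p = π/ω_d = 2.86 s.

T_p = 2.86 s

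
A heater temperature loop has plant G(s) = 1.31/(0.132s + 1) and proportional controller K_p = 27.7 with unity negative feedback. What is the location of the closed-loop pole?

Closed loop: T(s) = K_p·G/(1+K_p·G) = 36.29/(0.132s + 1 + 36.29), with pole at s = −(1 + 36.29)/0.132 = −282.5.

s = -282.5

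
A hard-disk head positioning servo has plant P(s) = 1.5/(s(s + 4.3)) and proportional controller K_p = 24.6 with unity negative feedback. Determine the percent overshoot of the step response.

30.5%

From 1 + K_pP(s) = 0: s² + 4.3s + 36.9 = 0 ⇒ ω_n = 6.075, ζ = 0.3539.
%OS = 100·exp(−πζ/√(1−ζ²)) = 100·exp(−π·0.3539/√0.8747) = 30.5%.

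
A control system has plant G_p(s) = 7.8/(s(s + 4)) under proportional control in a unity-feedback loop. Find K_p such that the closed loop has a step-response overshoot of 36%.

From %OS = 100·exp(−πζ/√(1−ζ²)) = 36%, ζ = −ln(0.36)/√(π²+ln²(0.36)) = 0.3093.
Characteristic equation s² + 4s + 7.8K_p = 0 gives ζ = 4/(2√(7.8K_p)).
Setting ζ = 0.3093: √(7.8K_p) = 4/(2·0.3093) = 6.467, so K_p = 41.82/7.8 = 5.36.

K_p = 5.36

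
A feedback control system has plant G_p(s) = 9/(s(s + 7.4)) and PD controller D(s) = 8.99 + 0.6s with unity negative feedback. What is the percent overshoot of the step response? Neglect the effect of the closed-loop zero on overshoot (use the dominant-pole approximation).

Forward path: (8.99 + 0.6s)·9/(s(s+7.4)). The closed-loop characteristic equation is s² + (7.4 + 9·0.6)s + 9·8.99 = 0.
That is s² + 12.8s + 80.91 = 0, so ω_n = 8.995 rad/s and ζ = 12.8/(2·8.995) = 0.7115.
%OS = 100·exp(−πζ/√(1−ζ²)) = 4.15%.

4.15%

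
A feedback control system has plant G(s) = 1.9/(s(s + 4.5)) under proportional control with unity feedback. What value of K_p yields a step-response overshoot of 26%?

K_p = 17.2

From %OS = 100·exp(−πζ/√(1−ζ²)) = 26%, ζ = −ln(0.26)/√(π²+ln²(0.26)) = 0.3941.
Characteristic equation s² + 4.5s + 1.9K_p = 0 gives ζ = 4.5/(2√(1.9K_p)).
Setting ζ = 0.3941: √(1.9K_p) = 4.5/(2·0.3941) = 5.709, so K_p = 32.6/1.9 = 17.2.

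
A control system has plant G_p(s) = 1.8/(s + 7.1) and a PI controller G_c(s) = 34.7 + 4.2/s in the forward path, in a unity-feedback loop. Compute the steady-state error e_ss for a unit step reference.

The open loop G_c(s)G_p(s) has a pole at the origin (type 1), so the static position error constant is infinite and e_ss = 1/(1+∞) = 0.

0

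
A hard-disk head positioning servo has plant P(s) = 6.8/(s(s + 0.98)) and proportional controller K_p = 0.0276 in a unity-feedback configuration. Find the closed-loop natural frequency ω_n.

ω_n = 0.433 rad/s

1 + K_p·P(s) = 0 gives s² + 0.98s + 0.1877 = 0.
Matching s² + 2ζω_n s + ω_n²: ω_n = √0.1877 = 0.4332 rad/s and 2ζω_n = 0.98, so ζ = 0.98/(2·0.4332) = 1.13.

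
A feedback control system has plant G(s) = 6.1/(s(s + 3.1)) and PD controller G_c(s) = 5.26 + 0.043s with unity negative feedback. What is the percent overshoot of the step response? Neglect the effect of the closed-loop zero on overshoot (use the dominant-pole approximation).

37.7%

Forward path: (5.26 + 0.043s)·6.1/(s(s+3.1)). The closed-loop characteristic equation is s² + (3.1 + 6.1·0.043)s + 6.1·5.26 = 0.
That is s² + 3.362s + 32.09 = 0, so ω_n = 5.664 rad/s and ζ = 3.362/(2·5.664) = 0.2968.
%OS = 100·exp(−πζ/√(1−ζ²)) = 37.7%.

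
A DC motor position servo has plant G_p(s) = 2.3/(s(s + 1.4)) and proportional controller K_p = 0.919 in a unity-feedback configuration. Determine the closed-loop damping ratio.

ζ = 0.481

The closed-loop denominator is s(s+1.4) + 0.919·2.3 = s² + 1.4s + 2.114.
Matching s² + 2ζω_n s + ω_n²: ω_n = √2.114 = 1.454 rad/s and 2ζω_n = 1.4, so ζ = 1.4/(2·1.454) = 0.481.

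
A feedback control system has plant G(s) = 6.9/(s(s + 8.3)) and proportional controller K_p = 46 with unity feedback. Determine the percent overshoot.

The closed-loop denominator s² + 8.3s + 317.4 gives ω_n = √317.4 = 17.82 and ζ = 8.3/(2ω_n) = 0.2329.
%OS = 100·exp(−πζ/√(1−ζ²)) = 100·exp(−π·0.2329/√0.9457) = 47.1%.

47.1%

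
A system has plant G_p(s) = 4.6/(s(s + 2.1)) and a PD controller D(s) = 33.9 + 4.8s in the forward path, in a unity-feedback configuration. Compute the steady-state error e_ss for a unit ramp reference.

The loop has one pole at the origin (type 1). Velocity error constant K_v = lim_{s→0} s·D(s)G_p(s) = 33.9·4.6/2.1 = 74.26.
Steady-state error to a unit ramp: e_ss = 1/K_v = 0.0135.

0.0135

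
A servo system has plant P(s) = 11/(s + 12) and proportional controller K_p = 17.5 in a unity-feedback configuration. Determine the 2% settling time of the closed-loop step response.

Closed-loop transfer function: T(s) = K_p·P(s)/(1 + K_p·P(s)) = 192.5/(s + 12 + 192.5) = 192.5/(s + 204.5).
Time constant τ = 1/204.5 = 0.00489 s, so the 2% settling time is about 4τ = 0.0196 s.

T_s ≈ 0.0196 s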